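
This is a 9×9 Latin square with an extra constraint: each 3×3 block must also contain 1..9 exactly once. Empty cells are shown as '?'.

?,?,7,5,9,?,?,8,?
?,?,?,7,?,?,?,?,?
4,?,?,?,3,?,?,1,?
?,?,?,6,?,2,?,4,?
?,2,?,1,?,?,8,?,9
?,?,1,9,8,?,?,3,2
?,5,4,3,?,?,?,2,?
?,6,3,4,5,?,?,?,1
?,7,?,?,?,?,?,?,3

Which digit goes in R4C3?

9

R4C5 = 7: row 4 has {2,4,6}; col 5 has {3,5,8,9}; box has {1,2,6,8,9} → only 7 remains.
R4C9 = 5: row 4 has {2,4,6,7}; col 9 has {1,2,3,9}; box has {2,3,4,8,9} → only 5 remains.
R5C5 = 4: row 5 has {1,2,8,9}; col 5 has {3,5,7,8,9}; box has {1,2,6,7,8,9} → only 4 remains.
R6C2 = 4: row 6 has {1,2,3,8,9}; col 2 has {2,5,6,7}; box has {1,2} → only 4 remains.
R6C6 = 5: row 6 has {1,2,3,4,8,9}; col 6 has {2}; box has {1,2,4,6,7,8,9} → only 5 remains.
R4C7 = 1: row 4 has {2,4,5,6,7}; col 7 has {8}; box has {2,3,4,5,8,9} → only 1 remains.
R5C6 = 3: row 5 has {1,2,4,8,9}; col 6 has {2,5}; box has {1,2,4,5,6,7,8,9} → only 3 remains.
R8C1 = 2: in row 8, 2 can only go here (every other open cell in that row sees a 2).
R1C7 = 2: in row 1, 2 can only go here (every other open cell in that row sees a 2).
R8C6 = 8: in row 8, 8 can only go here (every other open cell in that row sees an 8).
R3C6 = 6: row 3 has {1,3,4}; col 6 has {2,3,5,8}; box has {3,5,7,9} → only 6 remains.
R3C9 = 7: row 3 has {1,3,4,6}; col 9 has {1,2,3,5,9}; box has {1,2,8} → only 7 remains.
R9C4 = 2: row 9 has {3,7}; col 4 has {1,3,4,5,6,7,9}; box has {3,4,5,8} → only 2 remains.
R3C4 = 8: row 3 has {1,3,4,6,7}; col 4 has {1,2,3,4,5,6,7,9}; box has {3,5,6,7,9} → only 8 remains.
R3C2 = 9: row 3 has {1,3,4,6,7,8}; col 2 has {2,4,5,6,7}; box has {4,7} → only 9 remains.
R3C7 = 5: row 3 has {1,3,4,6,7,8,9}; col 7 has {1,2,8}; box has {1,2,7,8} → only 5 remains.
R3C3 = 2: row 3 has {1,3,4,5,6,7,8,9}; col 3 has {1,3,4,7}; box has {4,7,9} → only 2 remains.
R2C5 = 2: in row 2, 2 can only go here (every other open cell in that row sees a 2).
R9C7 = 4: in row 9, 4 can only go here (every other open cell in that row sees a 4).
R9C8 = 5: in row 9, 5 can only go here (every other open cell in that row sees a 5).
R9C5 = 6: in row 9, 6 can only go here (every other open cell in that row sees a 6).
R7C5 = 1: row 7 has {2,3,4,5}; col 5 has {2,3,4,5,6,7,8,9}; box has {2,3,4,5,6,8} → only 1 remains.
R9C6 = 9: row 9 has {2,3,4,5,6,7}; col 6 has {2,3,5,6,8}; box has {1,2,3,4,5,6,8} → only 9 remains.
R7C6 = 7: row 7 has {1,2,3,4,5}; col 6 has {2,3,5,6,8,9}; box has {1,2,3,4,5,6,8,9} → only 7 remains.
R9C3 = 8: row 9 has {2,3,4,5,6,7,9}; col 3 has {1,2,3,4,7}; box has {2,3,4,5,6,7} → only 8 remains.
R4C3 = 9: row 4 has {1,2,4,5,6,7}; col 3 has {1,2,3,4,7,8}; box has {1,2,4} → only 9 remains.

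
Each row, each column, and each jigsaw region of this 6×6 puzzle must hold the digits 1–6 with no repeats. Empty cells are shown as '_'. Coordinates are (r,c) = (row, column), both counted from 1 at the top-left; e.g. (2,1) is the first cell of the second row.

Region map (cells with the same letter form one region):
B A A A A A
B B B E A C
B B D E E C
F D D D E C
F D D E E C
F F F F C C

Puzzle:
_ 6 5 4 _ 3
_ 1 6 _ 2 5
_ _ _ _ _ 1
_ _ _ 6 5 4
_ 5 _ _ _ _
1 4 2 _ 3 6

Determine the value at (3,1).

(1,1) = 2 (sole candidate).
(1,5) = 1 (sole candidate).
(2,4) = 3 (sole candidate).
(3,2) = 3 (sole candidate).
(3,3) = 4 (sole candidate).
(3,4) = 2 (sole candidate).
(3,5) = 6 (sole candidate).
(4,1) = 3 (sole candidate).
(4,2) = 2 (sole candidate).
(4,3) = 1 (sole candidate).
(5,1) = 6 (sole candidate).
(5,3) = 3 (sole candidate).
(5,4) = 1 (sole candidate).
(5,5) = 4 (sole candidate).
(5,6) = 2 (sole candidate).
(6,4) = 5 (sole candidate).
(2,1) = 4 (sole candidate).
(3,1) = 5: row 3 has {1,2,3,4,6}; col 1 has {1,2,3,4,6}; region has {1,2,3,4,6} → only 5 remains.

5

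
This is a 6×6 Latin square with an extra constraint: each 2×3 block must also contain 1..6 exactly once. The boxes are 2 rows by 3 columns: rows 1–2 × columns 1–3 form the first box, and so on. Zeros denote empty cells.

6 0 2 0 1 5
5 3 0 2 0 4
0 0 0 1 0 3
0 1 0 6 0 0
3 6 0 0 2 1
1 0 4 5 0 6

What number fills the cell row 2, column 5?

row 1, column 2 = 4 (sole candidate).
row 1, column 4 = 3 (sole candidate).
row 2, column 3 = 1 (sole candidate).
row 2, column 5 = 6: row 2 has {1,2,3,4,5}; col 5 has {1,2}; box has {1,2,3,4,5} → only 6 remains.

6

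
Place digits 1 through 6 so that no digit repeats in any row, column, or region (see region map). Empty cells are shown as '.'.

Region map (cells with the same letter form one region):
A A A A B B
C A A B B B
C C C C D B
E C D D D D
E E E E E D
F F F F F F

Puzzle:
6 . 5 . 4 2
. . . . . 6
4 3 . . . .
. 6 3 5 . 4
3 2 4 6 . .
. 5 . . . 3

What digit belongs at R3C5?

R1C2 = 1 (sole candidate).
R1C4 = 3 (sole candidate).
R2C2 = 4 (sole candidate).
R2C3 = 2 (sole candidate).
R2C4 = 1 (sole candidate).
R3C3 = 1 (sole candidate).
R3C4 = 2 (sole candidate).
R3C5 = 6: row 3 has {1,2,3,4}; col 5 has {4}; region has {3,4,5} → only 6 remains.

6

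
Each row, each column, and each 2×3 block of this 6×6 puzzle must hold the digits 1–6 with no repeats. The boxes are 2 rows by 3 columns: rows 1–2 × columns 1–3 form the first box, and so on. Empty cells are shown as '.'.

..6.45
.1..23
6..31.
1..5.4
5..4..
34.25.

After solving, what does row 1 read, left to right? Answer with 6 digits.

r1c1 = 2: row 1 has {4,5,6}; col 1 has {1,3,5,6}; box has {1,6} → only 2 remains.
r1c2 = 3: row 1 has {2,4,5,6}; col 2 has {1,4}; box has {1,2,6} → only 3 remains.
r1c4 = 1: row 1 has {2,3,4,5,6}; col 4 has {2,3,4,5}; box has {2,3,4,5} → only 1 remains.

236145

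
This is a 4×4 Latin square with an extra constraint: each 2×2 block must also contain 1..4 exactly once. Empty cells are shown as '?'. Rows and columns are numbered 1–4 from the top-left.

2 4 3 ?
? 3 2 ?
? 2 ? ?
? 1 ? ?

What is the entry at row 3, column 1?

4

row 1, column 4 = 1: row 1 has {2,3,4}; col 4 has {}; box has {2,3} → only 1 remains.
row 2, column 1 = 1: row 2 has {2,3}; col 1 has {2}; box has {2,3,4} → only 1 remains.
row 2, column 4 = 4: row 2 has {1,2,3}; col 4 has {1}; box has {1,2,3} → only 4 remains.
row 3, column 4 = 3: row 3 has {2}; col 4 has {1,4}; box has {} → only 3 remains.
row 4, column 3 = 4: row 4 has {1}; col 3 has {2,3}; box has {3} → only 4 remains.
row 4, column 4 = 2: row 4 has {1,4}; col 4 has {1,3,4}; box has {3,4} → only 2 remains.
row 3, column 1 = 4: row 3 has {2,3}; col 1 has {1,2}; box has {1,2} → only 4 remains.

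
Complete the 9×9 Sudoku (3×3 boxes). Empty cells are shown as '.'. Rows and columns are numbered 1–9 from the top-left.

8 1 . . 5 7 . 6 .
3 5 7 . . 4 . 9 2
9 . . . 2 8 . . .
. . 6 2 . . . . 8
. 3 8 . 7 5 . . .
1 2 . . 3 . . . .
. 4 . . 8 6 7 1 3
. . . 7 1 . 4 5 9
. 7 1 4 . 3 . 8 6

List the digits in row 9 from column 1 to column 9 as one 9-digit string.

R1C7 = 3: row 1 has {1,5,6,7,8}; col 7 has {4,7}; box has {2,6,9} → only 3 remains.
R1C9 = 4: row 1 has {1,3,5,6,7,8}; col 9 has {2,3,6,8,9}; box has {2,3,6,9} → only 4 remains.
R2C5 = 6: row 2 has {2,3,4,5,7,9}; col 5 has {1,2,3,5,7,8}; box has {2,4,5,7,8} → only 6 remains.
R3C2 = 6: row 3 has {2,8,9}; col 2 has {1,2,3,4,5,7}; box has {1,3,5,7,8,9} → only 6 remains.
R3C3 = 4: row 3 has {2,6,8,9}; col 3 has {1,6,7,8}; box has {1,3,5,6,7,8,9} → only 4 remains.
R3C8 = 7: row 3 has {2,4,6,8,9}; col 8 has {1,5,6,8,9}; box has {2,3,4,6,9} → only 7 remains.
R4C2 = 9: row 4 has {2,6,8}; col 2 has {1,2,3,4,5,6,7}; box has {1,2,3,6,8} → only 9 remains.
R4C5 = 4: row 4 has {2,6,8,9}; col 5 has {1,2,3,5,6,7,8}; box has {2,3,5,7} → only 4 remains.
R4C6 = 1: row 4 has {2,4,6,8,9}; col 6 has {3,4,5,6,7,8}; box has {2,3,4,5,7} → only 1 remains.
R4C7 = 5: row 4 has {1,2,4,6,8,9}; col 7 has {3,4,7}; box has {8} → only 5 remains.
R4C8 = 3: row 4 has {1,2,4,5,6,8,9}; col 8 has {1,5,6,7,8,9}; box has {5,8} → only 3 remains.
R5C1 = 4: row 5 has {3,5,7,8}; col 1 has {1,3,8,9}; box has {1,2,3,6,8,9} → only 4 remains.
R5C8 = 2: row 5 has {3,4,5,7,8}; col 8 has {1,3,5,6,7,8,9}; box has {3,5,8} → only 2 remains.
R5C9 = 1: row 5 has {2,3,4,5,7,8}; col 9 has {2,3,4,6,8,9}; box has {2,3,5,8} → only 1 remains.
R6C3 = 5: row 6 has {1,2,3}; col 3 has {1,4,6,7,8}; box has {1,2,3,4,6,8,9} → only 5 remains.
R6C6 = 9: row 6 has {1,2,3,5}; col 6 has {1,3,4,5,6,7,8}; box has {1,2,3,4,5,7} → only 9 remains.
R6C7 = 6: row 6 has {1,2,3,5,9}; col 7 has {3,4,5,7}; box has {1,2,3,5,8} → only 6 remains.
R6C8 = 4: row 6 has {1,2,3,5,6,9}; col 8 has {1,2,3,5,6,7,8,9}; box has {1,2,3,5,6,8} → only 4 remains.
R6C9 = 7: row 6 has {1,2,3,4,5,6,9}; col 9 has {1,2,3,4,6,8,9}; box has {1,2,3,4,5,6,8} → only 7 remains.
R8C2 = 8: row 8 has {1,4,5,7,9}; col 2 has {1,2,3,4,5,6,7,9}; box has {1,4,7} → only 8 remains.
R8C6 = 2: row 8 has {1,4,5,7,8,9}; col 6 has {1,3,4,5,6,7,8,9}; box has {1,3,4,6,7,8} → only 2 remains.
R9C5 = 9: row 9 has {1,3,4,6,7,8}; col 5 has {1,2,3,4,5,6,7,8}; box has {1,2,3,4,6,7,8} → only 9 remains.
R9C7 = 2: row 9 has {1,3,4,6,7,8,9}; col 7 has {3,4,5,6,7}; box has {1,3,4,5,6,7,8,9} → only 2 remains.
R1C3 = 2: row 1 has {1,3,4,5,6,7,8}; col 3 has {1,4,5,6,7,8}; box has {1,3,4,5,6,7,8,9} → only 2 remains.
R1C4 = 9: row 1 has {1,2,3,4,5,6,7,8}; col 4 has {2,4,7}; box has {2,4,5,6,7,8} → only 9 remains.
R2C4 = 1: row 2 has {2,3,4,5,6,7,9}; col 4 has {2,4,7,9}; box has {2,4,5,6,7,8,9} → only 1 remains.
R2C7 = 8: row 2 has {1,2,3,4,5,6,7,9}; col 7 has {2,3,4,5,6,7}; box has {2,3,4,6,7,9} → only 8 remains.
R3C4 = 3: row 3 has {2,4,6,7,8,9}; col 4 has {1,2,4,7,9}; box has {1,2,4,5,6,7,8,9} → only 3 remains.
R3C7 = 1: row 3 has {2,3,4,6,7,8,9}; col 7 has {2,3,4,5,6,7,8}; box has {2,3,4,6,7,8,9} → only 1 remains.
R3C9 = 5: row 3 has {1,2,3,4,6,7,8,9}; col 9 has {1,2,3,4,6,7,8,9}; box has {1,2,3,4,6,7,8,9} → only 5 remains.
R4C1 = 7: row 4 has {1,2,3,4,5,6,8,9}; col 1 has {1,3,4,8,9}; box has {1,2,3,4,5,6,8,9} → only 7 remains.
R5C4 = 6: row 5 has {1,2,3,4,5,7,8}; col 4 has {1,2,3,4,7,9}; box has {1,2,3,4,5,7,9} → only 6 remains.
R5C7 = 9: row 5 has {1,2,3,4,5,6,7,8}; col 7 has {1,2,3,4,5,6,7,8}; box has {1,2,3,4,5,6,7,8} → only 9 remains.
R6C4 = 8: row 6 has {1,2,3,4,5,6,7,9}; col 4 has {1,2,3,4,6,7,9}; box has {1,2,3,4,5,6,7,9} → only 8 remains.
R7C3 = 9: row 7 has {1,3,4,6,7,8}; col 3 has {1,2,4,5,6,7,8}; box has {1,4,7,8} → only 9 remains.
R7C4 = 5: row 7 has {1,3,4,6,7,8,9}; col 4 has {1,2,3,4,6,7,8,9}; box has {1,2,3,4,6,7,8,9} → only 5 remains.
R8C1 = 6: row 8 has {1,2,4,5,7,8,9}; col 1 has {1,3,4,7,8,9}; box has {1,4,7,8,9} → only 6 remains.
R8C3 = 3: row 8 has {1,2,4,5,6,7,8,9}; col 3 has {1,2,4,5,6,7,8,9}; box has {1,4,6,7,8,9} → only 3 remains.
R9C1 = 5: row 9 has {1,2,3,4,6,7,8,9}; col 1 has {1,3,4,6,7,8,9}; box has {1,3,4,6,7,8,9} → only 5 remains.

571493286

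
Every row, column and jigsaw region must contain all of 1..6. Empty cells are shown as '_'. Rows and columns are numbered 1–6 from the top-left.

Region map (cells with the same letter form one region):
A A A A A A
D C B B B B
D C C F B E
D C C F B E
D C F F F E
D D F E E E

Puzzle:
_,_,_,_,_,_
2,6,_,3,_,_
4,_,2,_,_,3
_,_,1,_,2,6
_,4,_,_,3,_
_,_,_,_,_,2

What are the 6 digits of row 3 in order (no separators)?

R3C2 = 5: row 3 has {2,3,4}; col 2 has {4,6}; region has {1,2,4,6} → only 5 remains.
R4C2 = 3: row 4 has {1,2,6}; col 2 has {4,5,6}; region has {1,2,4,5,6} → only 3 remains.
R6C2 = 1: row 6 has {2}; col 2 has {3,4,5,6}; region has {2,4} → only 1 remains.
R1C2 = 2: row 1 has {}; col 2 has {1,3,4,5,6}; region has {} → only 2 remains.
R4C1 = 5: row 4 has {1,2,3,6}; col 1 has {2,4}; region has {1,2,4} → only 5 remains.
R4C4 = 4: row 4 has {1,2,3,5,6}; col 4 has {3}; region has {3} → only 4 remains.
R5C1 = 6: row 5 has {3,4}; col 1 has {2,4,5}; region has {1,2,4,5} → only 6 remains.
R5C3 = 5: row 5 has {3,4,6}; col 3 has {1,2}; region has {3,4} → only 5 remains.
R5C6 = 1: row 5 has {3,4,5,6}; col 6 has {2,3,6}; region has {2,3,6} → only 1 remains.
R6C1 = 3: row 6 has {1,2}; col 1 has {2,4,5,6}; region has {1,2,4,5,6} → only 3 remains.
R6C3 = 6: row 6 has {1,2,3}; col 3 has {1,2,5}; region has {3,4,5} → only 6 remains.
R6C4 = 5: row 6 has {1,2,3,6}; col 4 has {3,4}; region has {1,2,3,6} → only 5 remains.
R6C5 = 4: row 6 has {1,2,3,5,6}; col 5 has {2,3}; region has {1,2,3,5,6} → only 4 remains.
R1C1 = 1: row 1 has {2}; col 1 has {2,3,4,5,6}; region has {2} → only 1 remains.
R1C4 = 6: row 1 has {1,2}; col 4 has {3,4,5}; region has {1,2} → only 6 remains.
R1C5 = 5: row 1 has {1,2,6}; col 5 has {2,3,4}; region has {1,2,6} → only 5 remains.
R1C6 = 4: row 1 has {1,2,5,6}; col 6 has {1,2,3,6}; region has {1,2,5,6} → only 4 remains.
R2C3 = 4: row 2 has {2,3,6}; col 3 has {1,2,5,6}; region has {2,3} → only 4 remains.
R2C5 = 1: row 2 has {2,3,4,6}; col 5 has {2,3,4,5}; region has {2,3,4} → only 1 remains.
R2C6 = 5: row 2 has {1,2,3,4,6}; col 6 has {1,2,3,4,6}; region has {1,2,3,4} → only 5 remains.
R3C4 = 1: row 3 has {2,3,4,5}; col 4 has {3,4,5,6}; region has {3,4,5,6} → only 1 remains.
R3C5 = 6: row 3 has {1,2,3,4,5}; col 5 has {1,2,3,4,5}; region has {1,2,3,4,5} → only 6 remains.

452163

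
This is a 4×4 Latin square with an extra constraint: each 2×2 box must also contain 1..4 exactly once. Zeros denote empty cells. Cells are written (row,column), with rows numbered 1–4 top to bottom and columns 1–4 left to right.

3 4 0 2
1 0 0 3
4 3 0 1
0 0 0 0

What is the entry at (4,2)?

1

(1,3) = 1: row 1 has {2,3,4}; col 3 has {}; box has {2,3} → only 1 remains.
(2,2) = 2: row 2 has {1,3}; col 2 has {3,4}; box has {1,3,4} → only 2 remains.
(2,3) = 4: row 2 has {1,2,3}; col 3 has {1}; box has {1,2,3} → only 4 remains.
(3,3) = 2: row 3 has {1,3,4}; col 3 has {1,4}; box has {1} → only 2 remains.
(4,1) = 2: row 4 has {}; col 1 has {1,3,4}; box has {3,4} → only 2 remains.
(4,2) = 1: row 4 has {2}; col 2 has {2,3,4}; box has {2,3,4} → only 1 remains.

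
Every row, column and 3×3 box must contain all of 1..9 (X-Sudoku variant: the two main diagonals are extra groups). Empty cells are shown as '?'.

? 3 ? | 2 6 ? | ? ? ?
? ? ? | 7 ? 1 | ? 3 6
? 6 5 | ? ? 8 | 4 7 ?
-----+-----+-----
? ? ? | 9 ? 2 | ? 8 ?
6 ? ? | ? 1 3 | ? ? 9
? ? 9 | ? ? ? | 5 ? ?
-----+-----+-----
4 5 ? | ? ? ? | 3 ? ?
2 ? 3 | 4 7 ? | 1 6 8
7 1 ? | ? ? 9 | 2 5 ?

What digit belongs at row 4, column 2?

row 1, column 1 = 8 (sole candidate).
row 1, column 7 = 9 (sole candidate).
row 1, column 8 = 1 (sole candidate).
row 1, column 9 = 5 (sole candidate).
row 2, column 1 = 9 (sole candidate).
row 2, column 7 = 8 (sole candidate).
row 3, column 1 = 1 (sole candidate).
row 3, column 4 = 3 (sole candidate).
row 3, column 5 = 9 (sole candidate).
row 3, column 9 = 2 (sole candidate).
row 5, column 7 = 7 (sole candidate).
row 6, column 1 = 3 (sole candidate).
row 7, column 6 = 6 (sole candidate).
row 7, column 8 = 9 (sole candidate).
row 7, column 9 = 7 (sole candidate).
row 8, column 2 = 9 (sole candidate).
row 8, column 6 = 5 (sole candidate).
row 9, column 4 = 8 (sole candidate).
row 9, column 5 = 3 (sole candidate).
row 9, column 9 = 4 (sole candidate).
row 1, column 6 = 4 (sole candidate).
row 2, column 2 = 2 (sole candidate).
row 2, column 3 = 4 (sole candidate).
row 2, column 5 = 5 (sole candidate).
row 4, column 1 = 5 (sole candidate).
row 4, column 5 = 4 (sole candidate).
row 4, column 7 = 6 (sole candidate).
row 5, column 4 = 5 (sole candidate).
row 6, column 4 = 6 (sole candidate).
row 6, column 5 = 8 (sole candidate).
row 6, column 6 = 7 (sole candidate).
row 6, column 9 = 1 (sole candidate).
row 7, column 3 = 8 (sole candidate).
row 7, column 4 = 1 (sole candidate).
row 7, column 5 = 2 (sole candidate).
row 9, column 3 = 6 (sole candidate).
row 1, column 3 = 7 (sole candidate).
row 4, column 2 = 7: row 4 has {2,4,5,6,8,9}; col 2 has {1,2,3,5,6,9}; box has {3,5,6,9} → only 7 remains.

7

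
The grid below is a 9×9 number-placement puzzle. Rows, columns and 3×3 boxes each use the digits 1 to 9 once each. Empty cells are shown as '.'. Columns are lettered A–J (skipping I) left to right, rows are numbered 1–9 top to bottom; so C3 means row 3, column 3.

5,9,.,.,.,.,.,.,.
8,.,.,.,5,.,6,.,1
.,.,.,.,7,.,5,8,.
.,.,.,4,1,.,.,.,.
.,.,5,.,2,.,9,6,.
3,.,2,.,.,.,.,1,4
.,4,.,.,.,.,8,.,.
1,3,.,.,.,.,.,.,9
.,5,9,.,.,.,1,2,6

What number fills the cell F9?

G6 = 7: row 6 has {1,2,3,4}; col 7 has {1,5,6,8,9}; box has {1,4,6,9} → only 7 remains.
G8 = 4: row 8 has {1,3,9}; col 7 has {1,5,6,7,8,9}; box has {1,2,6,8,9} → only 4 remains.
A9 = 7: row 9 has {1,2,5,6,9}; col 1 has {1,3,5,8}; box has {1,3,4,5,9} → only 7 remains.
A5 = 4: row 5 has {2,5,6,9}; col 1 has {1,3,5,7,8}; box has {2,3,5} → only 4 remains.
C7 = 6: row 7 has {4,8}; col 3 has {2,5,9}; box has {1,3,4,5,7,9} → only 6 remains.
C8 = 8: row 8 has {1,3,4,9}; col 3 has {2,5,6,9}; box has {1,3,4,5,6,7,9} → only 8 remains.
E8 = 6: row 8 has {1,3,4,8,9}; col 5 has {1,2,5,7}; box has {} → only 6 remains.
C4 = 7: row 4 has {1,4}; col 3 has {2,5,6,8,9}; box has {2,3,4,5} → only 7 remains.
A7 = 2: row 7 has {4,6,8}; col 1 has {1,3,4,5,7,8}; box has {1,3,4,5,6,7,8,9} → only 2 remains.
A3 = 6: row 3 has {5,7,8}; col 1 has {1,2,3,4,5,7,8}; box has {5,8,9} → only 6 remains.
A4 = 9: row 4 has {1,4,7}; col 1 has {1,2,3,4,5,6,7,8}; box has {2,3,4,5,7} → only 9 remains.
B5 = 1: in row 5, 1 can only go here (every other open cell in that row sees a 1).
B3 = 2: row 3 has {5,6,7,8}; col 2 has {1,3,4,5,9}; box has {5,6,8,9} → only 2 remains.
J3 = 3: row 3 has {2,5,6,7,8}; col 9 has {1,4,6,9}; box has {1,5,6,8} → only 3 remains.
J5 = 8: row 5 has {1,2,4,5,6,9}; col 9 has {1,3,4,6,9}; box has {1,4,6,7,9} → only 8 remains.
G1 = 2: row 1 has {5,9}; col 7 has {1,4,5,6,7,8,9}; box has {1,3,5,6,8} → only 2 remains.
J1 = 7: row 1 has {2,5,9}; col 9 has {1,3,4,6,8,9}; box has {1,2,3,5,6,8} → only 7 remains.
B2 = 7: row 2 has {1,5,6,8}; col 2 has {1,2,3,4,5,9}; box has {2,5,6,8,9} → only 7 remains.
G4 = 3: row 4 has {1,4,7,9}; col 7 has {1,2,4,5,6,7,8,9}; box has {1,4,6,7,8,9} → only 3 remains.
H4 = 5: row 4 has {1,3,4,7,9}; col 8 has {1,2,6,8}; box has {1,3,4,6,7,8,9} → only 5 remains.
J4 = 2: row 4 has {1,3,4,5,7,9}; col 9 has {1,3,4,6,7,8,9}; box has {1,3,4,5,6,7,8,9} → only 2 remains.
J7 = 5: row 7 has {2,4,6,8}; col 9 has {1,2,3,4,6,7,8,9}; box has {1,2,4,6,8,9} → only 5 remains.
H8 = 7: row 8 has {1,3,4,6,8,9}; col 8 has {1,2,5,6,8}; box has {1,2,4,5,6,8,9} → only 7 remains.
H1 = 4: row 1 has {2,5,7,9}; col 8 has {1,2,5,6,7,8}; box has {1,2,3,5,6,7,8} → only 4 remains.
H2 = 9: row 2 has {1,5,6,7,8}; col 8 has {1,2,4,5,6,7,8}; box has {1,2,3,4,5,6,7,8} → only 9 remains.
H7 = 3: row 7 has {2,4,5,6,8}; col 8 has {1,2,4,5,6,7,8,9}; box has {1,2,4,5,6,7,8,9} → only 3 remains.
E7 = 9: row 7 has {2,3,4,5,6,8}; col 5 has {1,2,5,6,7}; box has {6} → only 9 remains.
E6 = 8: row 6 has {1,2,3,4,7}; col 5 has {1,2,5,6,7,9}; box has {1,2,4} → only 8 remains.
E1 = 3: row 1 has {2,4,5,7,9}; col 5 has {1,2,5,6,7,8,9}; box has {5,7} → only 3 remains.
D2 = 2: row 2 has {1,5,6,7,8,9}; col 4 has {4}; box has {3,5,7} → only 2 remains.
F2 = 4: row 2 has {1,2,5,6,7,8,9}; col 6 has {}; box has {2,3,5,7} → only 4 remains.
F4 = 6: row 4 has {1,2,3,4,5,7,9}; col 6 has {4}; box has {1,2,4,8} → only 6 remains.
B6 = 6: row 6 has {1,2,3,4,7,8}; col 2 has {1,2,3,4,5,7,9}; box has {1,2,3,4,5,7,9} → only 6 remains.
D8 = 5: row 8 has {1,3,4,6,7,8,9}; col 4 has {2,4}; box has {6,9} → only 5 remains.
F8 = 2: row 8 has {1,3,4,5,6,7,8,9}; col 6 has {4,6}; box has {5,6,9} → only 2 remains.
E9 = 4: row 9 has {1,2,5,6,7,9}; col 5 has {1,2,3,5,6,7,8,9}; box has {2,5,6,9} → only 4 remains.
C1 = 1: row 1 has {2,3,4,5,7,9}; col 3 has {2,5,6,7,8,9}; box has {2,5,6,7,8,9} → only 1 remains.
F1 = 8: row 1 has {1,2,3,4,5,7,9}; col 6 has {2,4,6}; box has {2,3,4,5,7} → only 8 remains.
C2 = 3: row 2 has {1,2,4,5,6,7,8,9}; col 3 has {1,2,5,6,7,8,9}; box has {1,2,5,6,7,8,9} → only 3 remains.
C3 = 4: row 3 has {2,3,5,6,7,8}; col 3 has {1,2,3,5,6,7,8,9}; box has {1,2,3,5,6,7,8,9} → only 4 remains.
B4 = 8: row 4 has {1,2,3,4,5,6,7,9}; col 2 has {1,2,3,4,5,6,7,9}; box has {1,2,3,4,5,6,7,9} → only 8 remains.
D6 = 9: row 6 has {1,2,3,4,6,7,8}; col 4 has {2,4,5}; box has {1,2,4,6,8} → only 9 remains.
F6 = 5: row 6 has {1,2,3,4,6,7,8,9}; col 6 has {2,4,6,8}; box has {1,2,4,6,8,9} → only 5 remains.
F9 = 3: row 9 has {1,2,4,5,6,7,9}; col 6 has {2,4,5,6,8}; box has {2,4,5,6,9} → only 3 remains.

3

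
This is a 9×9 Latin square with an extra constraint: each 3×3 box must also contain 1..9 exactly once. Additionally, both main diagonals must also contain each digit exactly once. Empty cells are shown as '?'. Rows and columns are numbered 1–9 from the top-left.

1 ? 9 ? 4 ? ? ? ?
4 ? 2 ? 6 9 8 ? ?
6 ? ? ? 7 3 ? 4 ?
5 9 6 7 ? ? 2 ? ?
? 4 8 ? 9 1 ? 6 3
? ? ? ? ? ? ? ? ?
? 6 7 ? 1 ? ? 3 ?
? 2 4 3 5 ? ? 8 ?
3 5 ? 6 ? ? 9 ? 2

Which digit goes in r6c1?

r2c2 = 3: row 2 has {2,4,6,8,9}; col 2 has {2,4,5,6,9}; box has {1,2,4,6,9}; main diagonal has {1,2,7,8,9} → only 3 remains.
r3c2 = 8: row 3 has {3,4,6,7}; col 2 has {2,3,4,5,6,9}; box has {1,2,3,4,6,9} → only 8 remains.
r3c3 = 5: row 3 has {3,4,6,7,8}; col 3 has {2,4,6,7,8,9}; box has {1,2,3,4,6,8,9}; main diagonal has {1,2,3,7,8,9} → only 5 remains.
r3c7 = 1: row 3 has {3,4,5,6,7,8}; col 7 has {2,8,9}; box has {4,8}; anti-diagonal has {2,3,7,9} → only 1 remains.
r3c9 = 9: row 3 has {1,3,4,5,6,7,8}; col 9 has {2,3}; box has {1,4,8} → only 9 remains.
r4c8 = 1: row 4 has {2,5,6,7,9}; col 8 has {3,4,6,8}; box has {2,3,6} → only 1 remains.
r7c7 = 4: row 7 has {1,3,6,7}; col 7 has {1,2,8,9}; box has {2,3,8,9}; main diagonal has {1,2,3,5,7,8,9} → only 4 remains.
r7c9 = 5: row 7 has {1,3,4,6,7}; col 9 has {2,3,9}; box has {2,3,4,8,9} → only 5 remains.
r8c1 = 9: row 8 has {2,3,4,5,8}; col 1 has {1,3,4,5,6}; box has {2,3,4,5,6,7} → only 9 remains.
r8c6 = 7: row 8 has {2,3,4,5,8,9}; col 6 has {1,3,9}; box has {1,3,5,6} → only 7 remains.
r8c7 = 6: row 8 has {2,3,4,5,7,8,9}; col 7 has {1,2,4,8,9}; box has {2,3,4,5,8,9} → only 6 remains.
r8c9 = 1: row 8 has {2,3,4,5,6,7,8,9}; col 9 has {2,3,5,9}; box has {2,3,4,5,6,8,9} → only 1 remains.
r9c3 = 1: row 9 has {2,3,5,6,9}; col 3 has {2,4,5,6,7,8,9}; box has {2,3,4,5,6,7,9} → only 1 remains.
r9c5 = 8: row 9 has {1,2,3,5,6,9}; col 5 has {1,4,5,6,7,9}; box has {1,3,5,6,7} → only 8 remains.
r9c6 = 4: row 9 has {1,2,3,5,6,8,9}; col 6 has {1,3,7,9}; box has {1,3,5,6,7,8} → only 4 remains.
r9c8 = 7: row 9 has {1,2,3,4,5,6,8,9}; col 8 has {1,3,4,6,8}; box has {1,2,3,4,5,6,8,9} → only 7 remains.
r1c2 = 7: row 1 has {1,4,9}; col 2 has {2,3,4,5,6,8,9}; box has {1,2,3,4,5,6,8,9} → only 7 remains.
r1c9 = 6: row 1 has {1,4,7,9}; col 9 has {1,2,3,5,9}; box has {1,4,8,9}; anti-diagonal has {1,2,3,7,9} → only 6 remains.
r2c8 = 5: row 2 has {2,3,4,6,8,9}; col 8 has {1,3,4,6,7,8}; box has {1,4,6,8,9}; anti-diagonal has {1,2,3,6,7,9} → only 5 remains.
r2c9 = 7: row 2 has {2,3,4,5,6,8,9}; col 9 has {1,2,3,5,6,9}; box has {1,4,5,6,8,9} → only 7 remains.
r3c4 = 2: row 3 has {1,3,4,5,6,7,8,9}; col 4 has {3,6,7}; box has {3,4,6,7,9} → only 2 remains.
r4c5 = 3: row 4 has {1,2,5,6,7,9}; col 5 has {1,4,5,6,7,8,9}; box has {1,7,9} → only 3 remains.
r4c6 = 8: row 4 has {1,2,3,5,6,7,9}; col 6 has {1,3,4,7,9}; box has {1,3,7,9}; anti-diagonal has {1,2,3,5,6,7,9} → only 8 remains.
r4c9 = 4: row 4 has {1,2,3,5,6,7,8,9}; col 9 has {1,2,3,5,6,7,9}; box has {1,2,3,6} → only 4 remains.
r5c4 = 5: row 5 has {1,3,4,6,8,9}; col 4 has {2,3,6,7}; box has {1,3,7,8,9} → only 5 remains.
r5c7 = 7: row 5 has {1,3,4,5,6,8,9}; col 7 has {1,2,4,6,8,9}; box has {1,2,3,4,6} → only 7 remains.
r6c2 = 1: row 6 has {}; col 2 has {2,3,4,5,6,7,8,9}; box has {4,5,6,8,9} → only 1 remains.
r6c3 = 3: row 6 has {1}; col 3 has {1,2,4,5,6,7,8,9}; box has {1,4,5,6,8,9} → only 3 remains.
r6c4 = 4: row 6 has {1,3}; col 4 has {2,3,5,6,7}; box has {1,3,5,7,8,9}; anti-diagonal has {1,2,3,5,6,7,8,9} → only 4 remains.
r6c5 = 2: row 6 has {1,3,4}; col 5 has {1,3,4,5,6,7,8,9}; box has {1,3,4,5,7,8,9} → only 2 remains.
r6c6 = 6: row 6 has {1,2,3,4}; col 6 has {1,3,4,7,8,9}; box has {1,2,3,4,5,7,8,9}; main diagonal has {1,2,3,4,5,7,8,9} → only 6 remains.
r6c7 = 5: row 6 has {1,2,3,4,6}; col 7 has {1,2,4,6,7,8,9}; box has {1,2,3,4,6,7} → only 5 remains.
r6c8 = 9: row 6 has {1,2,3,4,5,6}; col 8 has {1,3,4,5,6,7,8}; box has {1,2,3,4,5,6,7} → only 9 remains.
r6c9 = 8: row 6 has {1,2,3,4,5,6,9}; col 9 has {1,2,3,4,5,6,7,9}; box has {1,2,3,4,5,6,7,9} → only 8 remains.
r7c1 = 8: row 7 has {1,3,4,5,6,7}; col 1 has {1,3,4,5,6,9}; box has {1,2,3,4,5,6,7,9} → only 8 remains.
r7c4 = 9: row 7 has {1,3,4,5,6,7,8}; col 4 has {2,3,4,5,6,7}; box has {1,3,4,5,6,7,8} → only 9 remains.
r7c6 = 2: row 7 has {1,3,4,5,6,7,8,9}; col 6 has {1,3,4,6,7,8,9}; box has {1,3,4,5,6,7,8,9} → only 2 remains.
r1c4 = 8: row 1 has {1,4,6,7,9}; col 4 has {2,3,4,5,6,7,9}; box has {2,3,4,6,7,9} → only 8 remains.
r1c6 = 5: row 1 has {1,4,6,7,8,9}; col 6 has {1,2,3,4,6,7,8,9}; box has {2,3,4,6,7,8,9} → only 5 remains.
r1c7 = 3: row 1 has {1,4,5,6,7,8,9}; col 7 has {1,2,4,5,6,7,8,9}; box has {1,4,5,6,7,8,9} → only 3 remains.
r1c8 = 2: row 1 has {1,3,4,5,6,7,8,9}; col 8 has {1,3,4,5,6,7,8,9}; box has {1,3,4,5,6,7,8,9} → only 2 remains.
r2c4 = 1: row 2 has {2,3,4,5,6,7,8,9}; col 4 has {2,3,4,5,6,7,8,9}; box has {2,3,4,5,6,7,8,9} → only 1 remains.
r5c1 = 2: row 5 has {1,3,4,5,6,7,8,9}; col 1 has {1,3,4,5,6,8,9}; box has {1,3,4,5,6,8,9} → only 2 remains.
r6c1 = 7: row 6 has {1,2,3,4,5,6,8,9}; col 1 has {1,2,3,4,5,6,8,9}; box has {1,2,3,4,5,6,8,9} → only 7 remains.

7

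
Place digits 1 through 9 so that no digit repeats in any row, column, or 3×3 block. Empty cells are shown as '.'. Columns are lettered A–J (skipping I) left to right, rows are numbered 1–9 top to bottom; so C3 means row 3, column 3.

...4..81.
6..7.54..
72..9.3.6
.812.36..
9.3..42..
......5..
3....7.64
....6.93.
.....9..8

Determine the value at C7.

A1 = 5: row 1 has {1,4,8}; col 1 has {3,6,7,9}; box has {2,6,7} → only 5 remains.
C1 = 9: row 1 has {1,4,5,8}; col 3 has {1,3}; box has {2,5,6,7} → only 9 remains.
C2 = 8: row 2 has {4,5,6,7}; col 3 has {1,3,9}; box has {2,5,6,7,9} → only 8 remains.
C3 = 4: row 3 has {2,3,6,7,9}; col 3 has {1,3,8,9}; box has {2,5,6,7,8,9} → only 4 remains.
H3 = 5: row 3 has {2,3,4,6,7,9}; col 8 has {1,3,6}; box has {1,3,4,6,8} → only 5 remains.
A4 = 4: row 4 has {1,2,3,6,8}; col 1 has {3,5,6,7,9}; box has {1,3,8,9} → only 4 remains.
A6 = 2: row 6 has {5}; col 1 has {3,4,5,6,7,9}; box has {1,3,4,8,9} → only 2 remains.
G7 = 1: row 7 has {3,4,6,7}; col 7 has {2,3,4,5,6,8,9}; box has {3,4,6,8,9} → only 1 remains.
A9 = 1: row 9 has {8,9}; col 1 has {2,3,4,5,6,7,9}; box has {3} → only 1 remains.
G9 = 7: row 9 has {1,8,9}; col 7 has {1,2,3,4,5,6,8,9}; box has {1,3,4,6,8,9} → only 7 remains.
H9 = 2: row 9 has {1,7,8,9}; col 8 has {1,3,5,6}; box has {1,3,4,6,7,8,9} → only 2 remains.
B1 = 3: row 1 has {1,4,5,8,9}; col 2 has {2,8}; box has {2,4,5,6,7,8,9} → only 3 remains.
E1 = 2: row 1 has {1,3,4,5,8,9}; col 5 has {6,9}; box has {4,5,7,9} → only 2 remains.
F1 = 6: row 1 has {1,2,3,4,5,8,9}; col 6 has {3,4,5,7,9}; box has {2,4,5,7,9} → only 6 remains.
J1 = 7: row 1 has {1,2,3,4,5,6,8,9}; col 9 has {4,6,8}; box has {1,3,4,5,6,8} → only 7 remains.
B2 = 1: row 2 has {4,5,6,7,8}; col 2 has {2,3,8}; box has {2,3,4,5,6,7,8,9} → only 1 remains.
E2 = 3: row 2 has {1,4,5,6,7,8}; col 5 has {2,6,9}; box has {2,4,5,6,7,9} → only 3 remains.
H2 = 9: row 2 has {1,3,4,5,6,7,8}; col 8 has {1,2,3,5,6}; box has {1,3,4,5,6,7,8} → only 9 remains.
J2 = 2: row 2 has {1,3,4,5,6,7,8,9}; col 9 has {4,6,7,8}; box has {1,3,4,5,6,7,8,9} → only 2 remains.
H4 = 7: row 4 has {1,2,3,4,6,8}; col 8 has {1,2,3,5,6,9}; box has {2,5,6} → only 7 remains.
J4 = 9: row 4 has {1,2,3,4,6,7,8}; col 9 has {2,4,6,7,8}; box has {2,5,6,7} → only 9 remains.
H5 = 8: row 5 has {2,3,4,9}; col 8 has {1,2,3,5,6,7,9}; box has {2,5,6,7,9} → only 8 remains.
J5 = 1: row 5 has {2,3,4,8,9}; col 9 has {2,4,6,7,8,9}; box has {2,5,6,7,8,9} → only 1 remains.
H6 = 4: row 6 has {2,5}; col 8 has {1,2,3,5,6,7,8,9}; box has {1,2,5,6,7,8,9} → only 4 remains.
J6 = 3: row 6 has {2,4,5}; col 9 has {1,2,4,6,7,8,9}; box has {1,2,4,5,6,7,8,9} → only 3 remains.
A8 = 8: row 8 has {3,6,9}; col 1 has {1,2,3,4,5,6,7,9}; box has {1,3} → only 8 remains.
J8 = 5: row 8 has {3,6,8,9}; col 9 has {1,2,3,4,6,7,8,9}; box has {1,2,3,4,6,7,8,9} → only 5 remains.
E4 = 5: row 4 has {1,2,3,4,6,7,8,9}; col 5 has {2,3,6,9}; box has {2,3,4} → only 5 remains.
D5 = 6: row 5 has {1,2,3,4,8,9}; col 4 has {2,4,7}; box has {2,3,4,5} → only 6 remains.
E5 = 7: row 5 has {1,2,3,4,6,8,9}; col 5 has {2,3,5,6,9}; box has {2,3,4,5,6} → only 7 remains.
E7 = 8: row 7 has {1,3,4,6,7}; col 5 has {2,3,5,6,7,9}; box has {6,7,9} → only 8 remains.
D8 = 1: row 8 has {3,5,6,8,9}; col 4 has {2,4,6,7}; box has {6,7,8,9} → only 1 remains.
F8 = 2: row 8 has {1,3,5,6,8,9}; col 6 has {3,4,5,6,7,9}; box has {1,6,7,8,9} → only 2 remains.
E9 = 4: row 9 has {1,2,7,8,9}; col 5 has {2,3,5,6,7,8,9}; box has {1,2,6,7,8,9} → only 4 remains.
D3 = 8: row 3 has {2,3,4,5,6,7,9}; col 4 has {1,2,4,6,7}; box has {2,3,4,5,6,7,9} → only 8 remains.
F3 = 1: row 3 has {2,3,4,5,6,7,8,9}; col 6 has {2,3,4,5,6,7,9}; box has {2,3,4,5,6,7,8,9} → only 1 remains.
B5 = 5: row 5 has {1,2,3,4,6,7,8,9}; col 2 has {1,2,3,8}; box has {1,2,3,4,8,9} → only 5 remains.
D6 = 9: row 6 has {2,3,4,5}; col 4 has {1,2,4,6,7,8}; box has {2,3,4,5,6,7} → only 9 remains.
E6 = 1: row 6 has {2,3,4,5,9}; col 5 has {2,3,4,5,6,7,8,9}; box has {2,3,4,5,6,7,9} → only 1 remains.
F6 = 8: row 6 has {1,2,3,4,5,9}; col 6 has {1,2,3,4,5,6,7,9}; box has {1,2,3,4,5,6,7,9} → only 8 remains.
B7 = 9: row 7 has {1,3,4,6,7,8}; col 2 has {1,2,3,5,8}; box has {1,3,8} → only 9 remains.
D7 = 5: row 7 has {1,3,4,6,7,8,9}; col 4 has {1,2,4,6,7,8,9}; box has {1,2,4,6,7,8,9} → only 5 remains.
C8 = 7: row 8 has {1,2,3,5,6,8,9}; col 3 has {1,3,4,8,9}; box has {1,3,8,9} → only 7 remains.
B9 = 6: row 9 has {1,2,4,7,8,9}; col 2 has {1,2,3,5,8,9}; box has {1,3,7,8,9} → only 6 remains.
C9 = 5: row 9 has {1,2,4,6,7,8,9}; col 3 has {1,3,4,7,8,9}; box has {1,3,6,7,8,9} → only 5 remains.
D9 = 3: row 9 has {1,2,4,5,6,7,8,9}; col 4 has {1,2,4,5,6,7,8,9}; box has {1,2,4,5,6,7,8,9} → only 3 remains.
B6 = 7: row 6 has {1,2,3,4,5,8,9}; col 2 has {1,2,3,5,6,8,9}; box has {1,2,3,4,5,8,9} → only 7 remains.
C6 = 6: row 6 has {1,2,3,4,5,7,8,9}; col 3 has {1,3,4,5,7,8,9}; box has {1,2,3,4,5,7,8,9} → only 6 remains.
C7 = 2: row 7 has {1,3,4,5,6,7,8,9}; col 3 has {1,3,4,5,6,7,8,9}; box has {1,3,5,6,7,8,9} → only 2 remains.

2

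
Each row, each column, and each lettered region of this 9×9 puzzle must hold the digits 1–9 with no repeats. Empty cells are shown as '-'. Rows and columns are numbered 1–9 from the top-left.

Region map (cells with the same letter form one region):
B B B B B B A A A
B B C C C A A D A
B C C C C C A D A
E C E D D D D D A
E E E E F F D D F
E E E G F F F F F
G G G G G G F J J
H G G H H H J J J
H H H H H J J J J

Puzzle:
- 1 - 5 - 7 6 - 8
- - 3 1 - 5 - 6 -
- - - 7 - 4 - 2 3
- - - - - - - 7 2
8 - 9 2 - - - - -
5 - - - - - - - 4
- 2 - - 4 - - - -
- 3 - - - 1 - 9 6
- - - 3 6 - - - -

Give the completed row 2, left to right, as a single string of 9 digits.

R1C8 = 4: row 1 has {1,5,6,7,8}; col 8 has {2,6,7,9}; region has {2,3,5,6,8} → only 4 remains.
R1C3 = 2: row 1 has {1,4,5,6,7,8}; col 3 has {3,9}; region has {1,5,7} → only 2 remains.
R2C5 = 2: in row 2, 2 can only go here (every other open cell in that row sees a 2).
R2C2 = 8: in row 2, 8 can only go here (every other open cell in that row sees an 8).
R2C1 = 4: in row 2, 4 can only go here (every other open cell in that row sees a 4).
R3C7 = 1: in row 3, 1 can only go here (every other open cell in that row sees a 1).
R2C9 = 9: in column 9, 9 can only go here (every other open cell in that column sees a 9).
R2C7 = 7: row 2 has {1,2,3,4,5,6,8,9}; col 7 has {1,6}; region has {1,2,3,4,5,6,8,9} → only 7 remains.

483125769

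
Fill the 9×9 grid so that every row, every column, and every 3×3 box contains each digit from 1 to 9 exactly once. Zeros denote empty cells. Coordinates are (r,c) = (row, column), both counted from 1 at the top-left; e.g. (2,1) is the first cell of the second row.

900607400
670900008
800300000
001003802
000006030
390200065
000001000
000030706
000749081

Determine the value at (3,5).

1

(1,9) = 3: row 1 has {4,6,7,9}; col 9 has {1,2,5,6,8}; box has {4,8} → only 3 remains.
(6,7) = 1: row 6 has {2,3,5,6,9}; col 7 has {4,7,8}; box has {2,3,5,6,8} → only 1 remains.
(5,7) = 9: row 5 has {3,6}; col 7 has {1,4,7,8}; box has {1,2,3,5,6,8} → only 9 remains.
(1,5) = 8: in row 1, 8 can only go here (every other open cell in that row sees an 8).
(6,5) = 7: row 6 has {1,2,3,5,6,9}; col 5 has {3,4,8}; box has {2,3,6} → only 7 remains.
(2,3) = 3: in row 2, 3 can only go here (every other open cell in that row sees a 3).
(2,6) = 4: in row 2, 4 can only go here (every other open cell in that row sees a 4).
(6,6) = 8: row 6 has {1,2,3,5,6,7,9}; col 6 has {1,3,4,6,7,9}; box has {2,3,6,7} → only 8 remains.
(6,3) = 4: row 6 has {1,2,3,5,6,7,8,9}; col 3 has {1,3}; box has {1,3,9} → only 4 remains.
(3,2) = 4: in row 3, 4 can only go here (every other open cell in that row sees a 4).
(3,7) = 6: in row 3, 6 can only go here (every other open cell in that row sees a 6).
(4,2) = 6: in row 4, 6 can only go here (every other open cell in that row sees a 6).
(4,5) = 9: in row 4, 9 can only go here (every other open cell in that row sees a 9).
(9,3) = 6: in row 9, 6 can only go here (every other open cell in that row sees a 6).
(7,5) = 6: in row 7, 6 can only go here (every other open cell in that row sees a 6).
(8,1) = 1: in column 1, 1 can only go here (every other open cell in that column sees a 1).
(8,8) = 4: in row 8, 4 can only go here (every other open cell in that row sees a 4).
(4,8) = 7: row 4 has {1,2,3,6,8,9}; col 8 has {3,4,6,8}; box has {1,2,3,5,6,8,9} → only 7 remains.
(5,9) = 4: row 5 has {3,6,9}; col 9 has {1,2,3,5,6,8}; box has {1,2,3,5,6,7,8,9} → only 4 remains.
(7,9) = 9: row 7 has {1,6}; col 9 has {1,2,3,4,5,6,8}; box has {1,4,6,7,8} → only 9 remains.
(3,9) = 7: row 3 has {3,4,6,8}; col 9 has {1,2,3,4,5,6,8,9}; box has {3,4,6,8} → only 7 remains.
(4,1) = 5: row 4 has {1,2,3,6,7,8,9}; col 1 has {1,3,6,8,9}; box has {1,3,4,6,9} → only 5 remains.
(4,4) = 4: row 4 has {1,2,3,5,6,7,8,9}; col 4 has {2,3,6,7,9}; box has {2,3,6,7,8,9} → only 4 remains.
(9,1) = 2: row 9 has {1,4,6,7,8,9}; col 1 has {1,3,5,6,8,9}; box has {1,6} → only 2 remains.
(5,1) = 7: row 5 has {3,4,6,9}; col 1 has {1,2,3,5,6,8,9}; box has {1,3,4,5,6,9} → only 7 remains.
(7,1) = 4: row 7 has {1,6,9}; col 1 has {1,2,3,5,6,7,8,9}; box has {1,2,6} → only 4 remains.
(3,8) = 9: in row 3, 9 can only go here (every other open cell in that row sees a 9).
(3,5) = 1: in row 3, 1 can only go here (every other open cell in that row sees a 1).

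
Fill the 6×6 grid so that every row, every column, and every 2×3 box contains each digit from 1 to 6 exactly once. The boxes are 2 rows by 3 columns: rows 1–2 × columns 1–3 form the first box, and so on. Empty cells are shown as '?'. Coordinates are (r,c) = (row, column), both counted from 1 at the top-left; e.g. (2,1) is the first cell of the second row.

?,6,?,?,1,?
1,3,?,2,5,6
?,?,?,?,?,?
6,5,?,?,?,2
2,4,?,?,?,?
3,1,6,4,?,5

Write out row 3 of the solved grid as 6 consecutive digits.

421563

(1,4) = 3: row 1 has {1,6}; col 4 has {2,4}; box has {1,2,5,6} → only 3 remains.
(1,6) = 4: row 1 has {1,3,6}; col 6 has {2,5,6}; box has {1,2,3,5,6} → only 4 remains.
(2,3) = 4: row 2 has {1,2,3,5,6}; col 3 has {6}; box has {1,3,6} → only 4 remains.
(3,1) = 4: row 3 has {}; col 1 has {1,2,3,6}; box has {5,6} → only 4 remains.
(3,2) = 2: row 3 has {4}; col 2 has {1,3,4,5,6}; box has {4,5,6} → only 2 remains.
(4,4) = 1: row 4 has {2,5,6}; col 4 has {2,3,4}; box has {2} → only 1 remains.
(5,3) = 5: row 5 has {2,4}; col 3 has {4,6}; box has {1,2,3,4,6} → only 5 remains.
(5,4) = 6: row 5 has {2,4,5}; col 4 has {1,2,3,4}; box has {4,5} → only 6 remains.
(5,5) = 3: row 5 has {2,4,5,6}; col 5 has {1,5}; box has {4,5,6} → only 3 remains.
(5,6) = 1: row 5 has {2,3,4,5,6}; col 6 has {2,4,5,6}; box has {3,4,5,6} → only 1 remains.
(6,5) = 2: row 6 has {1,3,4,5,6}; col 5 has {1,3,5}; box has {1,3,4,5,6} → only 2 remains.
(1,1) = 5: row 1 has {1,3,4,6}; col 1 has {1,2,3,4,6}; box has {1,3,4,6} → only 5 remains.
(1,3) = 2: row 1 has {1,3,4,5,6}; col 3 has {4,5,6}; box has {1,3,4,5,6} → only 2 remains.
(3,4) = 5: row 3 has {2,4}; col 4 has {1,2,3,4,6}; box has {1,2} → only 5 remains.
(3,5) = 6: row 3 has {2,4,5}; col 5 has {1,2,3,5}; box has {1,2,5} → only 6 remains.
(3,6) = 3: row 3 has {2,4,5,6}; col 6 has {1,2,4,5,6}; box has {1,2,5,6} → only 3 remains.
(4,3) = 3: row 4 has {1,2,5,6}; col 3 has {2,4,5,6}; box has {2,4,5,6} → only 3 remains.
(4,5) = 4: row 4 has {1,2,3,5,6}; col 5 has {1,2,3,5,6}; box has {1,2,3,5,6} → only 4 remains.
(3,3) = 1: row 3 has {2,3,4,5,6}; col 3 has {2,3,4,5,6}; box has {2,3,4,5,6} → only 1 remains.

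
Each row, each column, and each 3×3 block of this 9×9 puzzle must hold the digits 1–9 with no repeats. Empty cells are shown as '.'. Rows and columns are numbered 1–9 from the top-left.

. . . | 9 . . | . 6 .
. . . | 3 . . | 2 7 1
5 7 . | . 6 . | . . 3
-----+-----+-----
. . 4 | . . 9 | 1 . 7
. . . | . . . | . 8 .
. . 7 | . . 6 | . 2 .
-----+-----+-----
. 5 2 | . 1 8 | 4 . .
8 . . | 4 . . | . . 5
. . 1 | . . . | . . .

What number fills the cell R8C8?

R8C8 = 1: in row 8, 1 can only go here (every other open cell in that row sees a 1).

1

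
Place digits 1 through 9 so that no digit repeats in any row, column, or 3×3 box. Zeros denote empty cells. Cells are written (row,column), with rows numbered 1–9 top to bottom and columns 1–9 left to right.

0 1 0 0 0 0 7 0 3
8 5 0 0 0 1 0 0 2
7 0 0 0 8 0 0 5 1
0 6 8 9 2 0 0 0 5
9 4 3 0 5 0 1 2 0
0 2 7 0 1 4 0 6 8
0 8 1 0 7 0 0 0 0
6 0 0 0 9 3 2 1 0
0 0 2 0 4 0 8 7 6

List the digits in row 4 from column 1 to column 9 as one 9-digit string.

(1,5) = 6: row 1 has {1,3,7}; col 5 has {1,2,4,5,7,8,9}; box has {1,8} → only 6 remains.
(2,5) = 3: row 2 has {1,2,5,8}; col 5 has {1,2,4,5,6,7,8,9}; box has {1,6,8} → only 3 remains.
(4,1) = 1: row 4 has {2,5,6,8,9}; col 1 has {6,7,8,9}; box has {2,3,4,6,7,8,9} → only 1 remains.
(4,6) = 7: row 4 has {1,2,5,6,8,9}; col 6 has {1,3,4}; box has {1,2,4,5,9} → only 7 remains.
(5,9) = 7: row 5 has {1,2,3,4,5,9}; col 9 has {1,2,3,5,6,8}; box has {1,2,5,6,8} → only 7 remains.
(6,1) = 5: row 6 has {1,2,4,6,7,8}; col 1 has {1,6,7,8,9}; box has {1,2,3,4,6,7,8,9} → only 5 remains.
(6,4) = 3: row 6 has {1,2,4,5,6,7,8}; col 4 has {9}; box has {1,2,4,5,7,9} → only 3 remains.
(6,7) = 9: row 6 has {1,2,3,4,5,6,7,8}; col 7 has {1,2,7,8}; box has {1,2,5,6,7,8} → only 9 remains.
(8,2) = 7: row 8 has {1,2,3,6,9}; col 2 has {1,2,4,5,6,8}; box has {1,2,6,8} → only 7 remains.
(8,9) = 4: row 8 has {1,2,3,6,7,9}; col 9 has {1,2,3,5,6,7,8}; box has {1,2,6,7,8} → only 4 remains.
(9,1) = 3: row 9 has {2,4,6,7,8}; col 1 has {1,5,6,7,8,9}; box has {1,2,6,7,8} → only 3 remains.
(9,2) = 9: row 9 has {2,3,4,6,7,8}; col 2 has {1,2,4,5,6,7,8}; box has {1,2,3,6,7,8} → only 9 remains.
(9,6) = 5: row 9 has {2,3,4,6,7,8,9}; col 6 has {1,3,4,7}; box has {3,4,7,9} → only 5 remains.
(3,2) = 3: row 3 has {1,5,7,8}; col 2 has {1,2,4,5,6,7,8,9}; box has {1,5,7,8} → only 3 remains.
(7,1) = 4: row 7 has {1,7,8}; col 1 has {1,3,5,6,7,8,9}; box has {1,2,3,6,7,8,9} → only 4 remains.
(7,9) = 9: row 7 has {1,4,7,8}; col 9 has {1,2,3,4,5,6,7,8}; box has {1,2,4,6,7,8} → only 9 remains.
(8,3) = 5: row 8 has {1,2,3,4,6,7,9}; col 3 has {1,2,3,7,8}; box has {1,2,3,4,6,7,8,9} → only 5 remains.
(8,4) = 8: row 8 has {1,2,3,4,5,6,7,9}; col 4 has {3,9}; box has {3,4,5,7,9} → only 8 remains.
(9,4) = 1: row 9 has {2,3,4,5,6,7,8,9}; col 4 has {3,8,9}; box has {3,4,5,7,8,9} → only 1 remains.
(1,1) = 2: row 1 has {1,3,6,7}; col 1 has {1,3,4,5,6,7,8,9}; box has {1,3,5,7,8} → only 2 remains.
(1,6) = 9: row 1 has {1,2,3,6,7}; col 6 has {1,3,4,5,7}; box has {1,3,6,8} → only 9 remains.
(3,6) = 2: row 3 has {1,3,5,7,8}; col 6 has {1,3,4,5,7,9}; box has {1,3,6,8,9} → only 2 remains.
(5,4) = 6: row 5 has {1,2,3,4,5,7,9}; col 4 has {1,3,8,9}; box has {1,2,3,4,5,7,9} → only 6 remains.
(5,6) = 8: row 5 has {1,2,3,4,5,6,7,9}; col 6 has {1,2,3,4,5,7,9}; box has {1,2,3,4,5,6,7,9} → only 8 remains.
(7,4) = 2: row 7 has {1,4,7,8,9}; col 4 has {1,3,6,8,9}; box has {1,3,4,5,7,8,9} → only 2 remains.
(7,6) = 6: row 7 has {1,2,4,7,8,9}; col 6 has {1,2,3,4,5,7,8,9}; box has {1,2,3,4,5,7,8,9} → only 6 remains.
(7,8) = 3: row 7 has {1,2,4,6,7,8,9}; col 8 has {1,2,5,6,7}; box has {1,2,4,6,7,8,9} → only 3 remains.
(1,3) = 4: row 1 has {1,2,3,6,7,9}; col 3 has {1,2,3,5,7,8}; box has {1,2,3,5,7,8} → only 4 remains.
(1,4) = 5: row 1 has {1,2,3,4,6,7,9}; col 4 has {1,2,3,6,8,9}; box has {1,2,3,6,8,9} → only 5 remains.
(1,8) = 8: row 1 has {1,2,3,4,5,6,7,9}; col 8 has {1,2,3,5,6,7}; box has {1,2,3,5,7} → only 8 remains.
(3,4) = 4: row 3 has {1,2,3,5,7,8}; col 4 has {1,2,3,5,6,8,9}; box has {1,2,3,5,6,8,9} → only 4 remains.
(3,7) = 6: row 3 has {1,2,3,4,5,7,8}; col 7 has {1,2,7,8,9}; box has {1,2,3,5,7,8} → only 6 remains.
(4,8) = 4: row 4 has {1,2,5,6,7,8,9}; col 8 has {1,2,3,5,6,7,8}; box has {1,2,5,6,7,8,9} → only 4 remains.
(7,7) = 5: row 7 has {1,2,3,4,6,7,8,9}; col 7 has {1,2,6,7,8,9}; box has {1,2,3,4,6,7,8,9} → only 5 remains.
(2,4) = 7: row 2 has {1,2,3,5,8}; col 4 has {1,2,3,4,5,6,8,9}; box has {1,2,3,4,5,6,8,9} → only 7 remains.
(2,7) = 4: row 2 has {1,2,3,5,7,8}; col 7 has {1,2,5,6,7,8,9}; box has {1,2,3,5,6,7,8} → only 4 remains.
(2,8) = 9: row 2 has {1,2,3,4,5,7,8}; col 8 has {1,2,3,4,5,6,7,8}; box has {1,2,3,4,5,6,7,8} → only 9 remains.
(3,3) = 9: row 3 has {1,2,3,4,5,6,7,8}; col 3 has {1,2,3,4,5,7,8}; box has {1,2,3,4,5,7,8} → only 9 remains.
(4,7) = 3: row 4 has {1,2,4,5,6,7,8,9}; col 7 has {1,2,4,5,6,7,8,9}; box has {1,2,4,5,6,7,8,9} → only 3 remains.

168927345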